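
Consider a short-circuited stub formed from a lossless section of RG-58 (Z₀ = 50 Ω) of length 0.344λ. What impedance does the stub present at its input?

βl = 2π × 0.344 = 124°
tan(βl) = -1.49
For a short-circuited stub, Z_in = jZ_0·tan(βl)

Z_in ≈ −j74.6 Ω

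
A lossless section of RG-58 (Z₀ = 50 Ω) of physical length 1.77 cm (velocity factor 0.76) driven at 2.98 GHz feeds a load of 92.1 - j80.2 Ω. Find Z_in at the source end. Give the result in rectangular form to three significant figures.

λ = v/f = 0.76·c / 2.98 GHz = 0.0765 m
βl = 2π·l/λ = 2π × 0.231 = 83.3°
tan(βl) = tan(83.3°) = 8.49
Z_in = Z_0·(Z_L + jZ_0·tanβl)/(Z_0 + jZ_L·tanβl)
     = 50·(92.1 + j344)/(731 + j782)

Z_in ≈ 14.7 + j7.84 Ω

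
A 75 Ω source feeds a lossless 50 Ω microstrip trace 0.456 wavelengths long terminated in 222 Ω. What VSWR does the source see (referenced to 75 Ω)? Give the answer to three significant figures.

βl = 2π × 0.456 = 164°
tan(βl) = -0.284
Z_in = Z_0·(Z_L + jZ_0·tanβl)/(Z_0 + jZ_L·tanβl) = 92.7 + j103 Ω
Γ_s = (Z_in − Z_s)/(Z_in + Z_s) = (17.7 + j103)/(168 + j103), |Γ_s| = 0.53
VSWR = (1 + |Γ_s|)/(1 − |Γ_s|)

VSWR ≈ 3.25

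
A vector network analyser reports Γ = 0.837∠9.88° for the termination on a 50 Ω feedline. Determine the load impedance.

Z_L ≈ 291 + j279 Ω

Z_L = Z_0·(1 + Γ)/(1 − Γ) = 50·(1.82 + j0.144)/(0.175 − j0.144)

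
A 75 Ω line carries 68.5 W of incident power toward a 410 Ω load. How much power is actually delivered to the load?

Γ = (410 − 75)/(410 + 75) = 0.691
|Γ|² = 0.477
P_refl = |Γ|²·P_inc = 32.7 W, P_del = (1 − |Γ|²)·P_inc = 35.8 W

P_delivered ≈ 35.8 W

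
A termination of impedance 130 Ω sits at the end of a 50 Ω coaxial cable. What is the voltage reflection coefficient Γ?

Γ = 0.444

Γ = (Z_L − Z_0)/(Z_L + Z_0) = (130 − 50)/(130 + 50) = 80/180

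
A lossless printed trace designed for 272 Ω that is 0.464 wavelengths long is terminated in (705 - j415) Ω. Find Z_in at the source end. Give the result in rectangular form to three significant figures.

Z_in ≈ 956 + j142 Ω

βl = 2π × 0.464 = 167°
tan(βl) = tan(167°) = -0.23
Z_in = Z_0·(Z_L + jZ_0·tanβl)/(Z_0 + jZ_L·tanβl)
     = 272·(705 − j478)/(176 − j162)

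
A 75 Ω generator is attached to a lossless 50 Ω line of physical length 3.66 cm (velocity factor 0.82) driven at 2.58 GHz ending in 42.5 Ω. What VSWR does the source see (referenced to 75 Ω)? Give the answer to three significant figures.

λ = v/f = 0.82·c / 2.58 GHz = 0.0953 m
βl = 2π·l/λ = 2π × 0.384 = 138°
tan(βl) = -0.895
Z_in = Z_0·(Z_L + jZ_0·tanβl)/(Z_0 + jZ_L·tanβl) = 48.5 − j7.86 Ω
Γ_s = (Z_in − Z_s)/(Z_in + Z_s) = (-26.5 − j7.86)/(123 − j7.86), |Γ_s| = 0.224
VSWR = (1 + |Γ_s|)/(1 − |Γ_s|)

VSWR ≈ 1.58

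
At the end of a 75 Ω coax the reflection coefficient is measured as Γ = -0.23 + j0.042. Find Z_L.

Z_L = Z_0·(1 + Γ)/(1 − Γ) = 75·(0.77 + j0.042)/(1.23 − j0.042)

Z_L ≈ 46.8 + j4.16 Ω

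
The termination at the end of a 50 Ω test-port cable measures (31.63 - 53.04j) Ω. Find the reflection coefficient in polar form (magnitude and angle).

Γ ≈ 0.577 ∠ -76.1°

Γ = (Z_L − Z_0)/(Z_L + Z_0) = (-18.37 − j53.04)/(81.63 − j53.04)
|Γ| = 56.1/97.3 = 0.577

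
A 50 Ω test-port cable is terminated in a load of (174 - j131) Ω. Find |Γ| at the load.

|Γ| ≈ 0.695

Γ = (Z_L − Z_0)/(Z_L + Z_0) = (124 − j131)/(224 − j131)
|Γ| = 180/259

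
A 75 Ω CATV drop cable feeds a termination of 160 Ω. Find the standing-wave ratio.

Γ = (160 − 75)/(160 + 75) = 0.362
VSWR = (1 + 0.362)/(1 − 0.362)

VSWR ≈ 2.13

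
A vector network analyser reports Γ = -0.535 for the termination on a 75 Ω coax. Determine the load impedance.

Z_L ≈ 22.7 Ω

Z_L = Z_0·(1 + Γ)/(1 − Γ) = 75·(0.465)/(1.54)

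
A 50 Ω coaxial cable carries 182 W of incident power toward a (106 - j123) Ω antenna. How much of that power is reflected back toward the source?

P_reflected ≈ 84.2 W

|Γ| = |(56 − j123)/(156 − j123)| = 0.68
|Γ|² = 0.463
P_refl = |Γ|²·P_inc = 84.2 W, P_del = (1 − |Γ|²)·P_inc = 97.8 W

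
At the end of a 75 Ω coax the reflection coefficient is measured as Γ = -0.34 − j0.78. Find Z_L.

Z_L = Z_0·(1 + Γ)/(1 − Γ) = 75·(0.66 − j0.78)/(1.34 + j0.78)

Z_L ≈ 8.61 − j48.7 Ω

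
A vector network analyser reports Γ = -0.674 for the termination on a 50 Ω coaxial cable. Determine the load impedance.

Z_L ≈ 9.74 Ω

Z_L = Z_0·(1 + Γ)/(1 − Γ) = 50·(0.326)/(1.67)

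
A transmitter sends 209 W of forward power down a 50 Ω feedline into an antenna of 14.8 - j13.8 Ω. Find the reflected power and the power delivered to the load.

|Γ| = |(-35.2 − j13.8)/(64.8 − j13.8)| = 0.571
|Γ|² = 0.326
P_refl = |Γ|²·P_inc = 68.1 W, P_del = (1 − |Γ|²)·P_inc = 141 W

P_reflected ≈ 68.1 W; P_delivered ≈ 141 W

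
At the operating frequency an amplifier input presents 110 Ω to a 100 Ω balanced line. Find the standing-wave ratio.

Γ = (110 − 100)/(110 + 100) = 0.0476
VSWR = (1 + 0.0476)/(1 − 0.0476)

VSWR ≈ 1.1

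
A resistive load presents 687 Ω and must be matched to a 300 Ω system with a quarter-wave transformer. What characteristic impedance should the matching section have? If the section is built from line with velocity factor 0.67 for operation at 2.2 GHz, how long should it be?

Z_qwt = √(Z_0·R_L) = √(300 × 687) = √206100
λ = 0.67·c/f = 0.0914 m, so l = λ/4 = 0.0228 m

Z_qwt ≈ 454 Ω; length ≈ 2.28 cm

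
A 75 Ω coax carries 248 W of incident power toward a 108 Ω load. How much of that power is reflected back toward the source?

P_reflected ≈ 8.06 W

Γ = (108 − 75)/(108 + 75) = 0.18
|Γ|² = 0.0325
P_refl = |Γ|²·P_inc = 8.06 W, P_del = (1 − |Γ|²)·P_inc = 240 W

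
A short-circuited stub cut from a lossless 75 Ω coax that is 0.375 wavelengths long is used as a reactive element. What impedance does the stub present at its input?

βl = 2π × 0.375 = 135°
tan(βl) = -1
For a short-circuited stub, Z_in = jZ_0·tan(βl)

Z_in ≈ −j75 Ω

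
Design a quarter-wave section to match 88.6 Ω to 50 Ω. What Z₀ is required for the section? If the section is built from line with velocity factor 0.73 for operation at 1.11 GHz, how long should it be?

Z_qwt ≈ 66.6 Ω; length ≈ 4.93 cm

Z_qwt = √(Z_0·R_L) = √(50 × 88.6) = √4430
λ = 0.73·c/f = 0.197 m, so l = λ/4 = 0.0493 m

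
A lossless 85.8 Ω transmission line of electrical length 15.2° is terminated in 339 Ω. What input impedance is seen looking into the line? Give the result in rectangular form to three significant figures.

Z_in ≈ 169 − j158 Ω

tan(βl) = tan(15.2°) = 0.272
Z_in = Z_0·(Z_L + jZ_0·tanβl)/(Z_0 + jZ_L·tanβl)
     = 85.8·(339 + j23.3)/(85.8 + j92.1)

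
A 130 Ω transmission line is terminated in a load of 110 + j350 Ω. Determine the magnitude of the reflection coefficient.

Γ = (Z_L − Z_0)/(Z_L + Z_0) = (-20 + j350)/(240 + j350)
|Γ| = 351/424

|Γ| ≈ 0.826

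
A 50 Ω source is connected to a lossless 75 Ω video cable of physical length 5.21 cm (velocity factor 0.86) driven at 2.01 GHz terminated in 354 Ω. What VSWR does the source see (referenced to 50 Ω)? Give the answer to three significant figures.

VSWR ≈ 5.88

λ = v/f = 0.86·c / 2.01 GHz = 0.128 m
βl = 2π·l/λ = 2π × 0.406 = 146°
tan(βl) = -0.671
Z_in = Z_0·(Z_L + jZ_0·tanβl)/(Z_0 + jZ_L·tanβl) = 46.5 + j97 Ω
Γ_s = (Z_in − Z_s)/(Z_in + Z_s) = (-3.49 + j97)/(96.5 + j97), |Γ_s| = 0.709
VSWR = (1 + |Γ_s|)/(1 − |Γ_s|)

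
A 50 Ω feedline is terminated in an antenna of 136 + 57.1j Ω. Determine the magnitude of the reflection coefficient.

|Γ| ≈ 0.531

Γ = (Z_L − Z_0)/(Z_L + Z_0) = (86 + j57.1)/(186 + j57.1)
|Γ| = 103/195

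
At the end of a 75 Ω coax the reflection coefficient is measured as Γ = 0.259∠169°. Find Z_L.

Z_L ≈ 44.4 + j4.7 Ω

Z_L = Z_0·(1 + Γ)/(1 − Γ) = 75·(0.746 + j0.0494)/(1.25 − j0.0494)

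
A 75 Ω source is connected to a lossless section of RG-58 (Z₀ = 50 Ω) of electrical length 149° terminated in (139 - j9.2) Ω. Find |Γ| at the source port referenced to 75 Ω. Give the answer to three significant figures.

tan(βl) = -0.601
Z_in = Z_0·(Z_L + jZ_0·tanβl)/(Z_0 + jZ_L·tanβl) = 52.8 + j55.1 Ω
Γ_s = (Z_in − Z_s)/(Z_in + Z_s) = (-22.2 + j55.1)/(128 + j55.1), |Γ_s| = 0.427

|Γ| ≈ 0.427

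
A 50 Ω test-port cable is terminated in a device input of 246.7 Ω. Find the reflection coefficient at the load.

Γ = 0.663

Γ = (Z_L − Z_0)/(Z_L + Z_0) = (246.7 − 50)/(246.7 + 50) = 196.7/296.7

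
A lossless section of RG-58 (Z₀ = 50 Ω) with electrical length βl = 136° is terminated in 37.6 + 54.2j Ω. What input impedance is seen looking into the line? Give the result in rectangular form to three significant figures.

Z_in ≈ 15.4 + j8.36 Ω

tan(βl) = tan(136°) = -0.966
Z_in = Z_0·(Z_L + jZ_0·tanβl)/(Z_0 + jZ_L·tanβl)
     = 50·(37.6 + j5.92)/(102 − j36.3)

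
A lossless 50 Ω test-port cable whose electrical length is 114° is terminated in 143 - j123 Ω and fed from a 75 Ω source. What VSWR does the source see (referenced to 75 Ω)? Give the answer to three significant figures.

tan(βl) = -2.25
Z_in = Z_0·(Z_L + jZ_0·tanβl)/(Z_0 + jZ_L·tanβl) = 14 + j32.1 Ω
Γ_s = (Z_in − Z_s)/(Z_in + Z_s) = (-61 + j32.1)/(89 + j32.1), |Γ_s| = 0.729
VSWR = (1 + |Γ_s|)/(1 − |Γ_s|)

VSWR ≈ 6.37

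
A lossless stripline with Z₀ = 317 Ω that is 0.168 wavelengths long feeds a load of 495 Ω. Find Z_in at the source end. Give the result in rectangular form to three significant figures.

Z_in ≈ 237 − j93.6 Ω

βl = 2π × 0.168 = 60.5°
tan(βl) = tan(60.5°) = 1.77
Z_in = Z_0·(Z_L + jZ_0·tanβl)/(Z_0 + jZ_L·tanβl)
     = 317·(495 + j560)/(317 + j874)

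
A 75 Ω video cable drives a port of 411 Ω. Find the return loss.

RL ≈ 3.21 dB

Γ = (411 − 75)/(411 + 75) = 0.691
RL = −20·log₁₀|Γ| = −20·log₁₀(0.691)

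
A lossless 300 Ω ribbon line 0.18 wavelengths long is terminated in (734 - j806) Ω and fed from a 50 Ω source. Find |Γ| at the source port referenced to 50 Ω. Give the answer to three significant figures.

|Γ| ≈ 0.545

βl = 2π × 0.18 = 64.8°
tan(βl) = 2.13
Z_in = Z_0·(Z_L + jZ_0·tanβl)/(Z_0 + jZ_L·tanβl) = 56.2 − j68.7 Ω
Γ_s = (Z_in − Z_s)/(Z_in + Z_s) = (6.19 − j68.7)/(106 − j68.7), |Γ_s| = 0.545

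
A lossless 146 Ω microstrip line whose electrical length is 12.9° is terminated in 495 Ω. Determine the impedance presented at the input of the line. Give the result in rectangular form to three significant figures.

Z_in ≈ 325 − j219 Ω

tan(βl) = tan(12.9°) = 0.229
Z_in = Z_0·(Z_L + jZ_0·tanβl)/(Z_0 + jZ_L·tanβl)
     = 146·(495 + j33.4)/(146 + j113)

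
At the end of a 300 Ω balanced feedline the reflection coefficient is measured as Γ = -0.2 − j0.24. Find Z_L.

Z_L ≈ 181 − j96.2 Ω

Z_L = Z_0·(1 + Γ)/(1 − Γ) = 300·(0.8 − j0.24)/(1.2 + j0.24)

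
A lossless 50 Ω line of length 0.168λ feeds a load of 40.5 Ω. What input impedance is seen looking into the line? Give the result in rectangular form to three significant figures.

Z_in ≈ 54.8 + j9.97 Ω

βl = 2π × 0.168 = 60.5°
tan(βl) = tan(60.5°) = 1.77
Z_in = Z_0·(Z_L + jZ_0·tanβl)/(Z_0 + jZ_L·tanβl)
     = 50·(40.5 + j88.3)/(50 + j71.5)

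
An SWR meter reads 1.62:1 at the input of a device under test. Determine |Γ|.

|Γ| = (S − 1)/(S + 1) = (1.62 − 1)/(1.62 + 1) = 0.62/2.62

|Γ| ≈ 0.237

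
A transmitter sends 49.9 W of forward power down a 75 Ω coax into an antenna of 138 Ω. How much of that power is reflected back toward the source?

Γ = (138 − 75)/(138 + 75) = 0.296
|Γ|² = 0.0875
P_refl = |Γ|²·P_inc = 4.37 W, P_del = (1 − |Γ|²)·P_inc = 45.5 W

P_reflected ≈ 4.37 W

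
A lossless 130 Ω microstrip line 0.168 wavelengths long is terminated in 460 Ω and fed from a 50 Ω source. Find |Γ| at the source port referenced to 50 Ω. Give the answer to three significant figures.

βl = 2π × 0.168 = 60.5°
tan(βl) = 1.77
Z_in = Z_0·(Z_L + jZ_0·tanβl)/(Z_0 + jZ_L·tanβl) = 47.3 − j66 Ω
Γ_s = (Z_in − Z_s)/(Z_in + Z_s) = (-2.69 − j66)/(97.3 − j66), |Γ_s| = 0.562

|Γ| ≈ 0.562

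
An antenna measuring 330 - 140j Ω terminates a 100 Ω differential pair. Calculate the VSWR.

VSWR ≈ 3.94

Γ = (Z_L − Z_0)/(Z_L + Z_0) = (230 − j140)/(430 − j140)
|Γ| = 269/452 = 0.595
VSWR = (1 + |Γ|)/(1 − |Γ|) = 1.6/0.405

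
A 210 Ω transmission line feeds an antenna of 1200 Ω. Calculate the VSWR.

VSWR ≈ 5.71

For a purely resistive load, VSWR = R_L/Z_0 or Z_0/R_L (whichever > 1) = 1200/210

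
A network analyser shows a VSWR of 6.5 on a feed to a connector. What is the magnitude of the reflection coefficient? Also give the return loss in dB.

|Γ| = (S − 1)/(S + 1) = (6.5 − 1)/(6.5 + 1) = 5.5/7.5
RL = −20·log₁₀|Γ| = −20·log₁₀(0.733)

|Γ| ≈ 0.733; return loss ≈ 2.69 dB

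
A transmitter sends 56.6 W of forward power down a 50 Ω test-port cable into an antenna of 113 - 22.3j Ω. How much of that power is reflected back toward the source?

P_reflected ≈ 9.34 W

|Γ| = |(63 − j22.3)/(163 − j22.3)| = 0.406
|Γ|² = 0.165
P_refl = |Γ|²·P_inc = 9.34 W, P_del = (1 − |Γ|²)·P_inc = 47.3 W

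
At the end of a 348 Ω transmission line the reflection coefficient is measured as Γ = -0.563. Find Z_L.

Z_L = Z_0·(1 + Γ)/(1 − Γ) = 348·(0.437)/(1.56)

Z_L ≈ 97.3 Ω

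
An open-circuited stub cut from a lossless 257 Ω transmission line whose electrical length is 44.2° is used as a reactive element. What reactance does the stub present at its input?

X_in ≈ -264 Ω (capacitive)

tan(βl) = 0.972
For an open-circuited stub, Z_in = −jZ_0·cot(βl) = −jZ_0/tan(βl)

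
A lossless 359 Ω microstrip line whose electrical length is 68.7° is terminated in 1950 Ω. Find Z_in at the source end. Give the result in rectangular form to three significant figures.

Z_in ≈ 75.7 − j135 Ω

tan(βl) = tan(68.7°) = 2.56
Z_in = Z_0·(Z_L + jZ_0·tanβl)/(Z_0 + jZ_L·tanβl)
     = 359·(1950 + j921)/(359 + j5000)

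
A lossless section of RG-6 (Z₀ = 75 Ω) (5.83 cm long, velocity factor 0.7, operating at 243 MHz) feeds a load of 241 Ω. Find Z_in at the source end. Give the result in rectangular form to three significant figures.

λ = v/f = 0.7·c / 243 MHz = 0.864 m
βl = 2π·l/λ = 2π × 0.0675 = 24.3°
tan(βl) = tan(24.3°) = 0.451
Z_in = Z_0·(Z_L + jZ_0·tanβl)/(Z_0 + jZ_L·tanβl)
     = 75·(241 + j33.8)/(75 + j109)

Z_in ≈ 93.5 − j102 Ω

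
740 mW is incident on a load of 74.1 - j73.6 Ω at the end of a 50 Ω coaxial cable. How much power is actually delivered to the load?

P_delivered ≈ 527 mW

|Γ| = |(24.1 − j73.6)/(124.1 − j73.6)| = 0.537
|Γ|² = 0.288
P_refl = |Γ|²·P_inc = 213 mW, P_del = (1 − |Γ|²)·P_inc = 527 mW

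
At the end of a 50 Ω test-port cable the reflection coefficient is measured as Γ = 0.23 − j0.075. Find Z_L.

Z_L ≈ 78.6 − j12.5 Ω

Z_L = Z_0·(1 + Γ)/(1 − Γ) = 50·(1.23 − j0.075)/(0.77 + j0.075)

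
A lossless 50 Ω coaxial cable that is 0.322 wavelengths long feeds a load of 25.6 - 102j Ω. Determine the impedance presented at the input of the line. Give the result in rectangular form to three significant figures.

Z_in ≈ 11.8 + j60.2 Ω

βl = 2π × 0.322 = 116°
tan(βl) = tan(116°) = -2.06
Z_in = Z_0·(Z_L + jZ_0·tanβl)/(Z_0 + jZ_L·tanβl)
     = 50·(25.6 − j205)/(-160 − j52.7)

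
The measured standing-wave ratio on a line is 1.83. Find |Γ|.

|Γ| = (S − 1)/(S + 1) = (1.83 − 1)/(1.83 + 1) = 0.83/2.83

|Γ| ≈ 0.293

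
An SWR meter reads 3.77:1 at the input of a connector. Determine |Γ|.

|Γ| = (S − 1)/(S + 1) = (3.77 − 1)/(3.77 + 1) = 2.77/4.77

|Γ| ≈ 0.581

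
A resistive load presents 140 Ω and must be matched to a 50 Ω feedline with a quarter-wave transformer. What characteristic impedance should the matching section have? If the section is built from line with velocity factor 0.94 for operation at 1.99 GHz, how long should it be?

Z_qwt = √(Z_0·R_L) = √(50 × 140) = √7000
λ = 0.94·c/f = 0.142 m, so l = λ/4 = 0.0354 m

Z_qwt ≈ 83.7 Ω; length ≈ 3.54 cm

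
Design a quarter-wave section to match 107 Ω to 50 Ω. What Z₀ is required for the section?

Z_qwt ≈ 73.1 Ω

Z_qwt = √(Z_0·R_L) = √(50 × 107) = √5350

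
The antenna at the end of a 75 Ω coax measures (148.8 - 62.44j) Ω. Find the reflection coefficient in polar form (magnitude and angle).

Γ = (Z_L − Z_0)/(Z_L + Z_0) = (73.8 − j62.44)/(223.8 − j62.44)
|Γ| = 96.7/232 = 0.416

Γ ≈ 0.416 ∠ -24.6°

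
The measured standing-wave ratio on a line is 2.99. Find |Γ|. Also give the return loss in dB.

|Γ| ≈ 0.499; return loss ≈ 6.04 dB

|Γ| = (S − 1)/(S + 1) = (2.99 − 1)/(2.99 + 1) = 1.99/3.99
RL = −20·log₁₀|Γ| = −20·log₁₀(0.499)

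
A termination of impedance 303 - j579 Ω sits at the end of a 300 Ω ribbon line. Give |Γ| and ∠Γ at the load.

Γ ≈ 0.693 ∠ -45.9°

Γ = (Z_L − Z_0)/(Z_L + Z_0) = (3 − j579)/(603 − j579)
|Γ| = 579/836 = 0.693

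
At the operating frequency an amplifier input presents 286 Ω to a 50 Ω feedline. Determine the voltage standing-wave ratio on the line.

For a purely resistive load, VSWR = R_L/Z_0 or Z_0/R_L (whichever > 1) = 286/50

VSWR ≈ 5.72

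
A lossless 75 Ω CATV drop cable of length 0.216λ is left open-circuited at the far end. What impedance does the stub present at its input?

βl = 2π × 0.216 = 77.8°
tan(βl) = 4.61
For an open-circuited stub, Z_in = −jZ_0·cot(βl) = −jZ_0/tan(βl)

Z_in ≈ −j16.3 Ω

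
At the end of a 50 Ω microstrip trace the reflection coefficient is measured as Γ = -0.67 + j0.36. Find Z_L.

Z_L ≈ 7.22 + j12.3 Ω

Z_L = Z_0·(1 + Γ)/(1 − Γ) = 50·(0.33 + j0.36)/(1.67 − j0.36)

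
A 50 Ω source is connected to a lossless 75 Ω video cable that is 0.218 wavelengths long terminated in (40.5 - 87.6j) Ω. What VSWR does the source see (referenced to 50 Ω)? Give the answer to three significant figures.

VSWR ≈ 3.9

βl = 2π × 0.218 = 78.5°
tan(βl) = 4.91
Z_in = Z_0·(Z_L + jZ_0·tanβl)/(Z_0 + jZ_L·tanβl) = 19.4 + j34 Ω
Γ_s = (Z_in − Z_s)/(Z_in + Z_s) = (-30.6 + j34)/(69.4 + j34), |Γ_s| = 0.592
VSWR = (1 + |Γ_s|)/(1 − |Γ_s|)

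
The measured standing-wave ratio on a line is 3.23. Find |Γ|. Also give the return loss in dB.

|Γ| = (S − 1)/(S + 1) = (3.23 − 1)/(3.23 + 1) = 2.23/4.23
RL = −20·log₁₀|Γ| = −20·log₁₀(0.527)

|Γ| ≈ 0.527; return loss ≈ 5.56 dB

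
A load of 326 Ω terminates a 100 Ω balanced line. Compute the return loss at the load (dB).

Γ = (326 − 100)/(326 + 100) = 0.531
RL = −20·log₁₀|Γ| = −20·log₁₀(0.531)

RL ≈ 5.51 dB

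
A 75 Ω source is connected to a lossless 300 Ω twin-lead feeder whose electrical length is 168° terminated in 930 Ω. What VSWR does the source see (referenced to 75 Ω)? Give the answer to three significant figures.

VSWR ≈ 11.9

tan(βl) = -0.213
Z_in = Z_0·(Z_L + jZ_0·tanβl)/(Z_0 + jZ_L·tanβl) = 678 + j383 Ω
Γ_s = (Z_in − Z_s)/(Z_in + Z_s) = (603 + j383)/(753 + j383), |Γ_s| = 0.846
VSWR = (1 + |Γ_s|)/(1 − |Γ_s|)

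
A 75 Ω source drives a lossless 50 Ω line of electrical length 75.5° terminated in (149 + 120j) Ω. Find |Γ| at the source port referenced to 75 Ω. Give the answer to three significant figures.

|Γ| ≈ 0.746

tan(βl) = 3.87
Z_in = Z_0·(Z_L + jZ_0·tanβl)/(Z_0 + jZ_L·tanβl) = 11.8 − j21.4 Ω
Γ_s = (Z_in − Z_s)/(Z_in + Z_s) = (-63.2 − j21.4)/(86.8 − j21.4), |Γ_s| = 0.746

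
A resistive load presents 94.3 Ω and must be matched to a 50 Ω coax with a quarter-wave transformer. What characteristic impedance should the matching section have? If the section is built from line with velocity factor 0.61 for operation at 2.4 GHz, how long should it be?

Z_qwt ≈ 68.7 Ω; length ≈ 1.91 cm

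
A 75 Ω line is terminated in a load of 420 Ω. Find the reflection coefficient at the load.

Γ = (Z_L − Z_0)/(Z_L + Z_0) = (420 − 75)/(420 + 75) = 345/495

Γ = 0.697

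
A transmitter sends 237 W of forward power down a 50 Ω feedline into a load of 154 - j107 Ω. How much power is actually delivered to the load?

P_delivered ≈ 138 W

|Γ| = |(104 − j107)/(204 − j107)| = 0.648
|Γ|² = 0.42
P_refl = |Γ|²·P_inc = 99.4 W, P_del = (1 − |Γ|²)·P_inc = 138 W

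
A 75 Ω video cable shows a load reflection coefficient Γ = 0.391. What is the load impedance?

Z_L ≈ 171 Ω

Z_L = Z_0·(1 + Γ)/(1 − Γ) = 75·(1.39)/(0.609)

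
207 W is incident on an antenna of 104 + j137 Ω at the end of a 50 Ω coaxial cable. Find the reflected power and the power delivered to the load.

|Γ| = |(54 + j137)/(154 + j137)| = 0.714
|Γ|² = 0.51
P_refl = |Γ|²·P_inc = 106 W, P_del = (1 − |Γ|²)·P_inc = 101 W

P_reflected ≈ 106 W; P_delivered ≈ 101 W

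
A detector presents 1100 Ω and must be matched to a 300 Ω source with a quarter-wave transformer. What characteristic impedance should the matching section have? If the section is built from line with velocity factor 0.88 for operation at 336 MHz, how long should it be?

Z_qwt ≈ 574 Ω; length ≈ 19.6 cm

Z_qwt = √(Z_0·R_L) = √(300 × 1100) = √330000
λ = 0.88·c/f = 0.786 m, so l = λ/4 = 0.196 m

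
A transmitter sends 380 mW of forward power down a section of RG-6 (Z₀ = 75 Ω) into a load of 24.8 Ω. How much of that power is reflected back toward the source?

Γ = (24.8 − 75)/(24.8 + 75) = -0.503
|Γ|² = 0.253
P_refl = |Γ|²·P_inc = 96.1 mW, P_del = (1 − |Γ|²)·P_inc = 284 mW

P_reflected ≈ 96.1 mW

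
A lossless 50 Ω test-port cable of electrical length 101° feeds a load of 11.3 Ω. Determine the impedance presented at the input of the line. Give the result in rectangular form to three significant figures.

Z_in ≈ 132 − j104 Ω

tan(βl) = tan(101°) = -5.14
Z_in = Z_0·(Z_L + jZ_0·tanβl)/(Z_0 + jZ_L·tanβl)
     = 50·(11.3 − j257)/(50 − j58.1)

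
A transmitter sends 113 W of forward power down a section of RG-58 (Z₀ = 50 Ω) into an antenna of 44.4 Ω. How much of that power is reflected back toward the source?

Γ = (44.4 − 50)/(44.4 + 50) = -0.0593
|Γ|² = 0.00352
P_refl = |Γ|²·P_inc = 0.398 W, P_del = (1 − |Γ|²)·P_inc = 113 W

P_reflected ≈ 0.398 W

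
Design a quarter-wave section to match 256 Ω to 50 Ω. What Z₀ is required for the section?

Z_qwt = √(Z_0·R_L) = √(50 × 256) = √12800

Z_qwt ≈ 113 Ω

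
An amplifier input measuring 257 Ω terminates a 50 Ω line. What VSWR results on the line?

VSWR ≈ 5.14

For a purely resistive load, VSWR = R_L/Z_0 or Z_0/R_L (whichever > 1) = 257/50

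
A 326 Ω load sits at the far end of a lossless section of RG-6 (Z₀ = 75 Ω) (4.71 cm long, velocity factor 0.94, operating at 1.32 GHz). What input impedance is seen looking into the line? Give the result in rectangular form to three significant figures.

Z_in ≈ 17.8 − j13.3 Ω

λ = v/f = 0.94·c / 1.32 GHz = 0.214 m
βl = 2π·l/λ = 2π × 0.22 = 79.4°
tan(βl) = tan(79.4°) = 5.33
Z_in = Z_0·(Z_L + jZ_0·tanβl)/(Z_0 + jZ_L·tanβl)
     = 75·(326 + j400)/(75 + j1740)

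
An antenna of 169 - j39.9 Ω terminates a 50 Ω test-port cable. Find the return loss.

RL ≈ 4.98 dB

Γ = (119 − j39.9)/(219 − j39.9), |Γ| = 0.564
RL = −20·log₁₀|Γ| = −20·log₁₀(0.564)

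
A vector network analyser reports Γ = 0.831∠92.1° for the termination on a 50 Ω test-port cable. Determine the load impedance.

Z_L ≈ 8.83 + j47.4 Ω

Z_L = Z_0·(1 + Γ)/(1 − Γ) = 50·(0.97 + j0.83)/(1.03 − j0.83)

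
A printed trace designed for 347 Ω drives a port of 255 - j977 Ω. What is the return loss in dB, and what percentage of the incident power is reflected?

RL ≈ 1.36 dB; 73.1% of incident power reflected

Γ = (-92 − j977)/(602 − j977), |Γ| = 0.855
RL = −20·log₁₀(0.855) = 1.36 dB
P_refl/P_inc = |Γ|² = 0.731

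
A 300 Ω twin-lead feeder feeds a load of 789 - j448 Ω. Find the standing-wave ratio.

Γ = (Z_L − Z_0)/(Z_L + Z_0) = (489 − j448)/(1089 − j448)
|Γ| = 663/1180 = 0.563
VSWR = (1 + |Γ|)/(1 − |Γ|) = 1.56/0.437

VSWR ≈ 3.58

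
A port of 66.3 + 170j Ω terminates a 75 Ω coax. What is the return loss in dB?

Γ = (-8.7 + j170)/(141.3 + j170), |Γ| = 0.77
RL = −20·log₁₀|Γ| = −20·log₁₀(0.77)

RL ≈ 2.27 dB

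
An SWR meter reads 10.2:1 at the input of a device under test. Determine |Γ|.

|Γ| ≈ 0.821

|Γ| = (S − 1)/(S + 1) = (10.2 − 1)/(10.2 + 1) = 9.2/11.2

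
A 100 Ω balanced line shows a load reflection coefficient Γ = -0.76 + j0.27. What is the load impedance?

Z_L = Z_0·(1 + Γ)/(1 − Γ) = 100·(0.24 + j0.27)/(1.76 − j0.27)

Z_L ≈ 11 + j17 Ω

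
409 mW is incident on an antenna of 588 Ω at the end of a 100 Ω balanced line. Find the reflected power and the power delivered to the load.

P_reflected ≈ 206 mW; P_delivered ≈ 203 mW

Γ = (588 − 100)/(588 + 100) = 0.709
|Γ|² = 0.503
P_refl = |Γ|²·P_inc = 206 mW, P_del = (1 − |Γ|²)·P_inc = 203 mW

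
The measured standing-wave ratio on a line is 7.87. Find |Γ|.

|Γ| ≈ 0.775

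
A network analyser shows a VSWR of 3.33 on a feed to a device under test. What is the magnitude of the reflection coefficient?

|Γ| ≈ 0.538

|Γ| = (S − 1)/(S + 1) = (3.33 − 1)/(3.33 + 1) = 2.33/4.33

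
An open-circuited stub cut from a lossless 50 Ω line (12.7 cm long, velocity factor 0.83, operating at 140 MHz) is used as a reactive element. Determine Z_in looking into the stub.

λ = v/f = 0.83·c / 140 MHz = 1.78 m
βl = 2π·l/λ = 2π × 0.0714 = 25.7°
tan(βl) = 0.481
For an open-circuited stub, Z_in = −jZ_0·cot(βl) = −jZ_0/tan(βl)

Z_in ≈ −j104 Ω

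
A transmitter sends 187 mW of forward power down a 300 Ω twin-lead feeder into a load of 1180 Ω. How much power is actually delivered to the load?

P_delivered ≈ 121 mW

Γ = (1180 − 300)/(1180 + 300) = 0.595
|Γ|² = 0.354
P_refl = |Γ|²·P_inc = 66.1 mW, P_del = (1 − |Γ|²)·P_inc = 121 mW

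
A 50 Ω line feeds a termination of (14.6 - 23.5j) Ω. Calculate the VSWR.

VSWR ≈ 4.24

Γ = (Z_L − Z_0)/(Z_L + Z_0) = (-35.4 − j23.5)/(64.6 − j23.5)
|Γ| = 42.5/68.7 = 0.618
VSWR = (1 + |Γ|)/(1 − |Γ|) = 1.62/0.382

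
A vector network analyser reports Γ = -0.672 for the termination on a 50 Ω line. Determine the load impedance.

Z_L = Z_0·(1 + Γ)/(1 − Γ) = 50·(0.328)/(1.67)

Z_L ≈ 9.81 Ω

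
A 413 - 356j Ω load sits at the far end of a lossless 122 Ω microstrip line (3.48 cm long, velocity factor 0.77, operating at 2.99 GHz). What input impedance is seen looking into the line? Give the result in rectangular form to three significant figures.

λ = v/f = 0.77·c / 2.99 GHz = 0.0773 m
βl = 2π·l/λ = 2π × 0.45 = 162°
tan(βl) = tan(162°) = -0.322
Z_in = Z_0·(Z_L + jZ_0·tanβl)/(Z_0 + jZ_L·tanβl)
     = 122·(413 − j395)/(7.42 − j133)

Z_in ≈ 383 + j358 Ω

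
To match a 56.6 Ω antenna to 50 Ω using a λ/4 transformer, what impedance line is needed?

Z_qwt ≈ 53.2 Ω

Z_qwt = √(Z_0·R_L) = √(50 × 56.6) = √2830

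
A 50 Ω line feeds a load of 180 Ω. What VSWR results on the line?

Γ = (180 − 50)/(180 + 50) = 0.565
VSWR = (1 + 0.565)/(1 − 0.565)

VSWR ≈ 3.6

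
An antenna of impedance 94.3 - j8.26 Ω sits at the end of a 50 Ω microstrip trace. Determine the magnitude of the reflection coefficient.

|Γ| ≈ 0.312

Γ = (Z_L − Z_0)/(Z_L + Z_0) = (44.3 − j8.26)/(144.3 − j8.26)
|Γ| = 45.1/145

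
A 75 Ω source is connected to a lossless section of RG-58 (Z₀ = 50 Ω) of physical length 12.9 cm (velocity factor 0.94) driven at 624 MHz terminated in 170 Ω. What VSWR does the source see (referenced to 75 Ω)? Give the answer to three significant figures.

VSWR ≈ 4.97

λ = v/f = 0.94·c / 624 MHz = 0.452 m
βl = 2π·l/λ = 2π × 0.285 = 103°
tan(βl) = -4.42
Z_in = Z_0·(Z_L + jZ_0·tanβl)/(Z_0 + jZ_L·tanβl) = 15.4 + j10.3 Ω
Γ_s = (Z_in − Z_s)/(Z_in + Z_s) = (-59.6 + j10.3)/(90.4 + j10.3), |Γ_s| = 0.665
VSWR = (1 + |Γ_s|)/(1 − |Γ_s|)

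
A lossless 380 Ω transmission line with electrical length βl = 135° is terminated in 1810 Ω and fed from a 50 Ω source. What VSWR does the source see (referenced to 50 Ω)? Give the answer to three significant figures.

tan(βl) = -1
Z_in = Z_0·(Z_L + jZ_0·tanβl)/(Z_0 + jZ_L·tanβl) = 153 + j348 Ω
Γ_s = (Z_in − Z_s)/(Z_in + Z_s) = (103 + j348)/(203 + j348), |Γ_s| = 0.901
VSWR = (1 + |Γ_s|)/(1 − |Γ_s|)

VSWR ≈ 19.2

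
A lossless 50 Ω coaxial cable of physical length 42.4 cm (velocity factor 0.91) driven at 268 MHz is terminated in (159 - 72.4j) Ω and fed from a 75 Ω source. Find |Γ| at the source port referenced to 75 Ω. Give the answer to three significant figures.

|Γ| ≈ 0.515

λ = v/f = 0.91·c / 268 MHz = 1.02 m
βl = 2π·l/λ = 2π × 0.416 = 150°
tan(βl) = -0.581
Z_in = Z_0·(Z_L + jZ_0·tanβl)/(Z_0 + jZ_L·tanβl) = 61.8 + j80.7 Ω
Γ_s = (Z_in − Z_s)/(Z_in + Z_s) = (-13.2 + j80.7)/(137 + j80.7), |Γ_s| = 0.515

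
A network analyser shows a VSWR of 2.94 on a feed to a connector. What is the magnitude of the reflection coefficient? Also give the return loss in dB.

|Γ| ≈ 0.492; return loss ≈ 6.15 dB

|Γ| = (S − 1)/(S + 1) = (2.94 − 1)/(2.94 + 1) = 1.94/3.94
RL = −20·log₁₀|Γ| = −20·log₁₀(0.492)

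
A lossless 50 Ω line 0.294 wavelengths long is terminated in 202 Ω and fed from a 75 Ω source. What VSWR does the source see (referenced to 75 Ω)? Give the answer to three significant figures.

VSWR ≈ 5.82

βl = 2π × 0.294 = 106°
tan(βl) = -3.52
Z_in = Z_0·(Z_L + jZ_0·tanβl)/(Z_0 + jZ_L·tanβl) = 13.3 + j13.3 Ω
Γ_s = (Z_in − Z_s)/(Z_in + Z_s) = (-61.7 + j13.3)/(88.3 + j13.3), |Γ_s| = 0.707
VSWR = (1 + |Γ_s|)/(1 − |Γ_s|)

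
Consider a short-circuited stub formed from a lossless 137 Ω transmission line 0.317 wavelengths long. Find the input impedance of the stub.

βl = 2π × 0.317 = 114°
tan(βl) = -2.23
For a short-circuited stub, Z_in = jZ_0·tan(βl)

Z_in ≈ −j306 Ω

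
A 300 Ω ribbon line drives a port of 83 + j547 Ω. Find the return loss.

Γ = (-217 + j547)/(383 + j547), |Γ| = 0.881
RL = −20·log₁₀|Γ| = −20·log₁₀(0.881)

RL ≈ 1.1 dB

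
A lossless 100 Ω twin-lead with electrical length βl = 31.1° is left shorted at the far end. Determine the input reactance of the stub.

X_in ≈ 60.3 Ω (inductive)

tan(βl) = 0.603
For a shorted stub, Z_in = jZ_0·tan(βl)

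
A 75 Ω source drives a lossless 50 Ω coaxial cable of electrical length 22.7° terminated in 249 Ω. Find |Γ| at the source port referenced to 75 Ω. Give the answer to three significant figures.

tan(βl) = 0.418
Z_in = Z_0·(Z_L + jZ_0·tanβl)/(Z_0 + jZ_L·tanβl) = 54.8 − j93.2 Ω
Γ_s = (Z_in − Z_s)/(Z_in + Z_s) = (-20.2 − j93.2)/(130 − j93.2), |Γ_s| = 0.597

|Γ| ≈ 0.597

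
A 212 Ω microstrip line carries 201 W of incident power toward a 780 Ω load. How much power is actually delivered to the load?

P_delivered ≈ 135 W

Γ = (780 − 212)/(780 + 212) = 0.573
|Γ|² = 0.328
P_refl = |Γ|²·P_inc = 65.9 W, P_del = (1 − |Γ|²)·P_inc = 135 W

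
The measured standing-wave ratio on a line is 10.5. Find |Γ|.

|Γ| = (S − 1)/(S + 1) = (10.5 − 1)/(10.5 + 1) = 9.5/11.5

|Γ| ≈ 0.826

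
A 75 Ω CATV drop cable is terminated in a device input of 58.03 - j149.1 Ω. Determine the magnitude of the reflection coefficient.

|Γ| ≈ 0.751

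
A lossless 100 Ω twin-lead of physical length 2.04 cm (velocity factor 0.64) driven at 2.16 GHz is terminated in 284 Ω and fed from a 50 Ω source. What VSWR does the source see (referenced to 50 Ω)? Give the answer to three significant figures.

λ = v/f = 0.64·c / 2.16 GHz = 0.0889 m
βl = 2π·l/λ = 2π × 0.23 = 82.6°
tan(βl) = 7.72
Z_in = Z_0·(Z_L + jZ_0·tanβl)/(Z_0 + jZ_L·tanβl) = 35.7 − j11.3 Ω
Γ_s = (Z_in − Z_s)/(Z_in + Z_s) = (-14.3 − j11.3)/(85.7 − j11.3), |Γ_s| = 0.211
VSWR = (1 + |Γ_s|)/(1 − |Γ_s|)

VSWR ≈ 1.53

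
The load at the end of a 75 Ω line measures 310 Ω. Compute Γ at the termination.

Γ = (Z_L − Z_0)/(Z_L + Z_0) = (310 − 75)/(310 + 75) = 235/385

Γ = 0.61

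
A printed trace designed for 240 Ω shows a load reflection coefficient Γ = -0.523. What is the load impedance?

Z_L = Z_0·(1 + Γ)/(1 − Γ) = 240·(0.477)/(1.52)

Z_L ≈ 75.2 Ω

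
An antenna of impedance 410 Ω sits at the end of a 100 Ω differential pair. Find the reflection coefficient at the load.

Γ = 0.608

Γ = (Z_L − Z_0)/(Z_L + Z_0) = (410 − 100)/(410 + 100) = 310/510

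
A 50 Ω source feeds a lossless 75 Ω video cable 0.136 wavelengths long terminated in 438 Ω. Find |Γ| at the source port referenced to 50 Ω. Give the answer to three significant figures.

|Γ| ≈ 0.715

βl = 2π × 0.136 = 49°
tan(βl) = 1.15
Z_in = Z_0·(Z_L + jZ_0·tanβl)/(Z_0 + jZ_L·tanβl) = 22.1 − j62 Ω
Γ_s = (Z_in − Z_s)/(Z_in + Z_s) = (-27.9 − j62)/(72.1 − j62), |Γ_s| = 0.715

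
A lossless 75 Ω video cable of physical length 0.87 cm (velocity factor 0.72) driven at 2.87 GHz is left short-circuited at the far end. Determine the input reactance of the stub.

X_in ≈ 66.6 Ω (inductive)

λ = v/f = 0.72·c / 2.87 GHz = 0.0753 m
βl = 2π·l/λ = 2π × 0.116 = 41.6°
tan(βl) = 0.888
For a short-circuited stub, Z_in = jZ_0·tan(βl)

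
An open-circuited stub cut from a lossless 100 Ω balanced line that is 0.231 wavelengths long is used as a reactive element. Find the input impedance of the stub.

Z_in ≈ −j12 Ω

βl = 2π × 0.231 = 83.2°
tan(βl) = 8.34
For an open-circuited stub, Z_in = −jZ_0·cot(βl) = −jZ_0/tan(βl)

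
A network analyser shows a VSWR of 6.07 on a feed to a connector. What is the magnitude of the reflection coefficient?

|Γ| ≈ 0.717

|Γ| = (S − 1)/(S + 1) = (6.07 − 1)/(6.07 + 1) = 5.07/7.07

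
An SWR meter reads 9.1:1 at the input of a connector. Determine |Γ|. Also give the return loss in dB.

|Γ| ≈ 0.802; return loss ≈ 1.92 dB

|Γ| = (S − 1)/(S + 1) = (9.1 − 1)/(9.1 + 1) = 8.1/10.1
RL = −20·log₁₀|Γ| = −20·log₁₀(0.802)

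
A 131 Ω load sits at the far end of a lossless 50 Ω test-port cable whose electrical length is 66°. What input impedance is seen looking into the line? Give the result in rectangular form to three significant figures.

tan(βl) = tan(66°) = 2.25
Z_in = Z_0·(Z_L + jZ_0·tanβl)/(Z_0 + jZ_L·tanβl)
     = 50·(131 + j112)/(50 + j294)

Z_in ≈ 22.2 − j18.5 Ω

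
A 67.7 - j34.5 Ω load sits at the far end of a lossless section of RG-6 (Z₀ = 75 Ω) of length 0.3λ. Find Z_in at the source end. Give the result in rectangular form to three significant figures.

βl = 2π × 0.3 = 108°
tan(βl) = tan(108°) = -3.08
Z_in = Z_0·(Z_L + jZ_0·tanβl)/(Z_0 + jZ_L·tanβl)
     = 75·(67.7 − j265)/(-31.2 − j208)

Z_in ≈ 89.8 + j37.8 Ω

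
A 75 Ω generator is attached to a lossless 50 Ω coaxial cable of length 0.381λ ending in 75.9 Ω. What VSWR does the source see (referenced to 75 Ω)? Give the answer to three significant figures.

βl = 2π × 0.381 = 137°
tan(βl) = -0.927
Z_in = Z_0·(Z_L + jZ_0·tanβl)/(Z_0 + jZ_L·tanβl) = 47.3 + j20.3 Ω
Γ_s = (Z_in − Z_s)/(Z_in + Z_s) = (-27.7 + j20.3)/(122 + j20.3), |Γ_s| = 0.277
VSWR = (1 + |Γ_s|)/(1 − |Γ_s|)

VSWR ≈ 1.76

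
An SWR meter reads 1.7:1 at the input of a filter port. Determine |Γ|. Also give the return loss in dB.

|Γ| ≈ 0.259; return loss ≈ 11.7 dB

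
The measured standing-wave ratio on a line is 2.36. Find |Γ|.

|Γ| = (S − 1)/(S + 1) = (2.36 − 1)/(2.36 + 1) = 1.36/3.36

|Γ| ≈ 0.405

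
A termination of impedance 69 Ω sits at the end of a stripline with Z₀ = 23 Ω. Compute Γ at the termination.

Γ = (Z_L − Z_0)/(Z_L + Z_0) = (69 − 23)/(69 + 23) = 46/92

Γ = 0.5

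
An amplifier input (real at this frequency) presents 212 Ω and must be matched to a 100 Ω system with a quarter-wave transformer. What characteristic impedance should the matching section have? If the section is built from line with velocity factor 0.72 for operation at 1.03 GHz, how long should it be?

Z_qwt ≈ 146 Ω; length ≈ 5.24 cm

Z_qwt = √(Z_0·R_L) = √(100 × 212) = √21200
λ = 0.72·c/f = 0.21 m, so l = λ/4 = 0.0524 m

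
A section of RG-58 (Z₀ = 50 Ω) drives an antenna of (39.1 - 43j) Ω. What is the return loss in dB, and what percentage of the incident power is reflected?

RL ≈ 6.97 dB; 20.1% of incident power reflected

Γ = (-10.9 − j43)/(89.1 − j43), |Γ| = 0.448
RL = −20·log₁₀(0.448) = 6.97 dB
P_refl/P_inc = |Γ|² = 0.201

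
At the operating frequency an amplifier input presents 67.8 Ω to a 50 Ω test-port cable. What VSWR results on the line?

VSWR ≈ 1.36

Γ = (67.8 − 50)/(67.8 + 50) = 0.151
VSWR = (1 + 0.151)/(1 − 0.151)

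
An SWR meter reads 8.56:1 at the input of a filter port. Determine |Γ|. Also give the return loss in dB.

|Γ| ≈ 0.791; return loss ≈ 2.04 dB

|Γ| = (S − 1)/(S + 1) = (8.56 − 1)/(8.56 + 1) = 7.56/9.56
RL = −20·log₁₀|Γ| = −20·log₁₀(0.791)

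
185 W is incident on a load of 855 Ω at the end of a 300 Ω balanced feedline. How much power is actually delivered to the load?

P_delivered ≈ 142 W

Γ = (855 − 300)/(855 + 300) = 0.481
|Γ|² = 0.231
P_refl = |Γ|²·P_inc = 42.7 W, P_del = (1 − |Γ|²)·P_inc = 142 W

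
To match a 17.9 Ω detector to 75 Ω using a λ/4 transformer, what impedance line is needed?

Z_qwt ≈ 36.6 Ω

Z_qwt = √(Z_0·R_L) = √(75 × 17.9) = √1342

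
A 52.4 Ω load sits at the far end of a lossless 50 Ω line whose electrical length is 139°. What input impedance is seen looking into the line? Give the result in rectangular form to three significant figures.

tan(βl) = tan(139°) = -0.869
Z_in = Z_0·(Z_L + jZ_0·tanβl)/(Z_0 + jZ_L·tanβl)
     = 50·(52.4 − j43.5)/(50 − j45.6)

Z_in ≈ 50.3 + j2.33 Ω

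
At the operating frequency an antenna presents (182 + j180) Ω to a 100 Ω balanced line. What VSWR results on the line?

Γ = (Z_L − Z_0)/(Z_L + Z_0) = (82 + j180)/(282 + j180)
|Γ| = 198/335 = 0.591
VSWR = (1 + |Γ|)/(1 − |Γ|) = 1.59/0.409

VSWR ≈ 3.89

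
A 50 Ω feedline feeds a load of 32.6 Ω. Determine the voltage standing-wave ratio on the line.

VSWR ≈ 1.53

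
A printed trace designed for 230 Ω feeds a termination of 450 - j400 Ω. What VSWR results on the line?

VSWR ≈ 3.75

Γ = (Z_L − Z_0)/(Z_L + Z_0) = (220 − j400)/(680 − j400)
|Γ| = 457/789 = 0.579
VSWR = (1 + |Γ|)/(1 − |Γ|) = 1.58/0.421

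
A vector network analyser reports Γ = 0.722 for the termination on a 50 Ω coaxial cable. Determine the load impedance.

Z_L = Z_0·(1 + Γ)/(1 − Γ) = 50·(1.72)/(0.278)

Z_L ≈ 310 Ω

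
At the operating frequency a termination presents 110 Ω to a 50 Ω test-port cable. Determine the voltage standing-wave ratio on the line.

Γ = (110 − 50)/(110 + 50) = 0.375
VSWR = (1 + 0.375)/(1 − 0.375)

VSWR ≈ 2.2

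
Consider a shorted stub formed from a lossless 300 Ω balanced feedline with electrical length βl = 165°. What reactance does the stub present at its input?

X_in ≈ -80.4 Ω (capacitive)

tan(βl) = -0.268
For a shorted stub, Z_in = jZ_0·tan(βl)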